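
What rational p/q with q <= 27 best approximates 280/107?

34/13

Expand x = 280/107 as a continued fraction with the Euclidean algorithm:
  280 = 2*107 + 66, so a_0 = 2.
  107 = 1*66 + 41, so a_1 = 1.
  66 = 1*41 + 25, so a_2 = 1.
  41 = 1*25 + 16, so a_3 = 1.
  25 = 1*16 + 9, so a_4 = 1.
  16 = 1*9 + 7, so a_5 = 1.
  9 = 1*7 + 2, so a_6 = 1.
  7 = 3*2 + 1, so a_7 = 3.
  2 = 2*1 + 0, so a_8 = 2.
so x = [2; 1, 1, 1, 1, 1, 1, 3, 2].
Convergents (p_i = a_i*p_{i-1} + p_{i-2}, q_i = a_i*q_{i-1} + q_{i-2} with p_{-2}=0, p_{-1}=1, q_{-2}=1, q_{-1}=0), until the denominator exceeds 27:
  i=0: a_0=2, p_0 = 2*1 + 0 = 2, q_0 = 2*0 + 1 = 1.
  i=1: a_1=1, p_1 = 1*2 + 1 = 3, q_1 = 1*1 + 0 = 1.
  i=2: a_2=1, p_2 = 1*3 + 2 = 5, q_2 = 1*1 + 1 = 2.
  i=3: a_3=1, p_3 = 1*5 + 3 = 8, q_3 = 1*2 + 1 = 3.
  i=4: a_4=1, p_4 = 1*8 + 5 = 13, q_4 = 1*3 + 2 = 5.
  i=5: a_5=1, p_5 = 1*13 + 8 = 21, q_5 = 1*5 + 3 = 8.
  i=6: a_6=1, p_6 = 1*21 + 13 = 34, q_6 = 1*8 + 5 = 13.
  i=7: a_7=3, p_7 = 3*34 + 21 = 123, q_7 = 3*13 + 8 = 47.
q_7 = 47 > 27, so the last convergent with denominator <= 27 is p_6/q_6 = 34/13.
The closest fraction with denominator <= 27 is either p_6/q_6 or the intermediate fraction (k*p_6 + p_5)/(k*q_6 + q_5) with the largest k >= 1 whose denominator stays <= 27; these approach x as k grows, and every other convergent or intermediate fraction in range is farther away.
Largest k: floor((27 - q_5)/q_6) = floor((27 - 8)/13) = 1.
That gives (1*34 + 21)/(1*13 + 8) = 55/21.
Compare the errors: |x - 34/13| = |280*13 - 34*107|/(107*13) = 2/1391, and |x - 55/21| = |280*21 - 55*107|/(107*21) = 5/2247.
Cross-multiplying, 2*2247 = 4494 < 6955 = 5*1391, so 2/1391 is smaller: the convergent 34/13 is closer to x than 55/21.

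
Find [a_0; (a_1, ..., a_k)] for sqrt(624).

[24; (1, 48)]

Write x_i = (sqrt(624) + m_i)/d_i with (m_0, d_0) = (0, 1). a_0 = floor(sqrt(624)) = 24, since 24^2 = 576 <= 624 < 625 = 25^2.
Iterate m_{i+1} = d_i*a_i - m_i, d_{i+1} = (624 - m_{i+1}^2)/d_i, a_{i+1} = floor((a_0 + m_{i+1})/d_{i+1}):
  m_1 = 1*24 - 0 = 24, d_1 = (624 - 24^2)/1 = 48/1 = 48, a_1 = floor((24 + 24)/48) = 1.
  m_2 = 48*1 - 24 = 24, d_2 = (624 - 24^2)/48 = 48/48 = 1, a_2 = floor((24 + 24)/1) = 48.
  m_3 = 1*48 - 24 = 24, d_3 = (624 - 24^2)/1 = 48/1 = 48: (m_3, d_3) = (m_1, d_1) = (24, 48), so from here the quotients repeat a_1, a_2; the period length is 2.
Hence the expansion of sqrt(624) is a_0 = 24 followed by the repeating block 1, 48 (period 2).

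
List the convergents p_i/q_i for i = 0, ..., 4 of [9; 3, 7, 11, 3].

Using the convergent recurrence p_i = a_i*p_{i-1} + p_{i-2}, q_i = a_i*q_{i-1} + q_{i-2} with p_{-2}=0, p_{-1}=1, q_{-2}=1, q_{-1}=0:
  i=0: a_0=9, p_0 = 9*1 + 0 = 9, q_0 = 9*0 + 1 = 1.
  i=1: a_1=3, p_1 = 3*9 + 1 = 28, q_1 = 3*1 + 0 = 3.
  i=2: a_2=7, p_2 = 7*28 + 9 = 205, q_2 = 7*3 + 1 = 22.
  i=3: a_3=11, p_3 = 11*205 + 28 = 2283, q_3 = 11*22 + 3 = 245.
  i=4: a_4=3, p_4 = 3*2283 + 205 = 7054, q_4 = 3*245 + 22 = 757.

9/1, 28/3, 205/22, 2283/245, 7054/757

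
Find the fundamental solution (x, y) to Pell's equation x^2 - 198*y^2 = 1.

(x, y) = (197, 14)

First expand sqrt(198) as a continued fraction. With x_i = (sqrt(198) + m_i)/d_i and (m_0, d_0) = (0, 1): a_0 = floor(sqrt(198)) = 14, since 14^2 = 196 <= 198 < 225 = 15^2.
Iterate m_{i+1} = d_i*a_i - m_i, d_{i+1} = (198 - m_{i+1}^2)/d_i, a_{i+1} = floor((a_0 + m_{i+1})/d_{i+1}):
  m_1 = 1*14 - 0 = 14, d_1 = (198 - 14^2)/1 = 2/1 = 2, a_1 = floor((14 + 14)/2) = 14.
  m_2 = 2*14 - 14 = 14, d_2 = (198 - 14^2)/2 = 2/2 = 1, a_2 = floor((14 + 14)/1) = 28.
  m_3 = 1*28 - 14 = 14, d_3 = (198 - 14^2)/1 = 2/1 = 2: (m_3, d_3) = (m_1, d_1) = (14, 2), so from here the quotients repeat a_1, a_2; the period length is 2.
So sqrt(198) = [14; (14, 28)] with period length k = 2.
k is even, so the fundamental solution of x^2 - 198y^2 = 1 is (p_{k-1}, q_{k-1}) = (p_1, q_1); compute convergents through index 1.
Convergents (p_i = a_i*p_{i-1} + p_{i-2}, q_i = a_i*q_{i-1} + q_{i-2} with p_{-2}=0, p_{-1}=1, q_{-2}=1, q_{-1}=0):
  i=0: a_0=14, p_0 = 14*1 + 0 = 14, q_0 = 14*0 + 1 = 1.
  i=1: a_1=14, p_1 = 14*14 + 1 = 197, q_1 = 14*1 + 0 = 14.
Check: 197^2 - 198*14^2 = 38809 - 38808 = 1, so (x, y) = (197, 14) solves the equation, and by the theorem it is the least positive solution.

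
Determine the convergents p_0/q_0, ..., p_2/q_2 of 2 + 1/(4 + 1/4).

Using the convergent recurrence p_i = a_i*p_{i-1} + p_{i-2}, q_i = a_i*q_{i-1} + q_{i-2} with p_{-2}=0, p_{-1}=1, q_{-2}=1, q_{-1}=0:
  i=0: a_0=2, p_0 = 2*1 + 0 = 2, q_0 = 2*0 + 1 = 1.
  i=1: a_1=4, p_1 = 4*2 + 1 = 9, q_1 = 4*1 + 0 = 4.
  i=2: a_2=4, p_2 = 4*9 + 2 = 38, q_2 = 4*4 + 1 = 17.

2/1, 9/4, 38/17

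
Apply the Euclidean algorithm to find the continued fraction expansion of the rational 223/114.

[1; 1, 21, 1, 4]

Run the Euclidean algorithm on 223 and 114; the successive quotients are the partial quotients a_0, a_1, ... (each step inverts the fractional part left over by the previous one):
  223 = 1*114 + 109, so a_0 = 1.
  114 = 1*109 + 5, so a_1 = 1.
  109 = 21*5 + 4, so a_2 = 21.
  5 = 1*4 + 1, so a_3 = 1.
  4 = 4*1 + 0, so a_4 = 4.
The remainder reaches 0 after 5 divisions, so the expansion has 5 partial quotients, read off in order.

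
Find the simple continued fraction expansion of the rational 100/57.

Run the Euclidean algorithm on 100 and 57; the successive quotients are the partial quotients a_0, a_1, ... (each step inverts the fractional part left over by the previous one):
  100 = 1*57 + 43, so a_0 = 1.
  57 = 1*43 + 14, so a_1 = 1.
  43 = 3*14 + 1, so a_2 = 3.
  14 = 14*1 + 0, so a_3 = 14.
The remainder reaches 0 after 4 divisions, so the expansion has 4 partial quotients, read off in order.

[1; 1, 3, 14]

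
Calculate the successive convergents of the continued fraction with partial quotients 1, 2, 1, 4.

Using the convergent recurrence p_i = a_i*p_{i-1} + p_{i-2}, q_i = a_i*q_{i-1} + q_{i-2} with p_{-2}=0, p_{-1}=1, q_{-2}=1, q_{-1}=0:
  i=0: a_0=1, p_0 = 1*1 + 0 = 1, q_0 = 1*0 + 1 = 1.
  i=1: a_1=2, p_1 = 2*1 + 1 = 3, q_1 = 2*1 + 0 = 2.
  i=2: a_2=1, p_2 = 1*3 + 1 = 4, q_2 = 1*2 + 1 = 3.
  i=3: a_3=4, p_3 = 4*4 + 3 = 19, q_3 = 4*3 + 2 = 14.

1/1, 3/2, 4/3, 19/14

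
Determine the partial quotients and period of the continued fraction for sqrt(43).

[6; (1, 1, 3, 1, 5, 1, 3, 1, 1, 12)]

Write x_i = (sqrt(43) + m_i)/d_i with (m_0, d_0) = (0, 1). a_0 = floor(sqrt(43)) = 6, since 6^2 = 36 <= 43 < 49 = 7^2.
Iterate m_{i+1} = d_i*a_i - m_i, d_{i+1} = (43 - m_{i+1}^2)/d_i, a_{i+1} = floor((a_0 + m_{i+1})/d_{i+1}):
  m_1 = 1*6 - 0 = 6, d_1 = (43 - 6^2)/1 = 7/1 = 7, a_1 = floor((6 + 6)/7) = 1.
  m_2 = 7*1 - 6 = 1, d_2 = (43 - 1^2)/7 = 42/7 = 6, a_2 = floor((6 + 1)/6) = 1.
  m_3 = 6*1 - 1 = 5, d_3 = (43 - 5^2)/6 = 18/6 = 3, a_3 = floor((6 + 5)/3) = 3.
  m_4 = 3*3 - 5 = 4, d_4 = (43 - 4^2)/3 = 27/3 = 9, a_4 = floor((6 + 4)/9) = 1.
  m_5 = 9*1 - 4 = 5, d_5 = (43 - 5^2)/9 = 18/9 = 2, a_5 = floor((6 + 5)/2) = 5.
  m_6 = 2*5 - 5 = 5, d_6 = (43 - 5^2)/2 = 18/2 = 9, a_6 = floor((6 + 5)/9) = 1.
  m_7 = 9*1 - 5 = 4, d_7 = (43 - 4^2)/9 = 27/9 = 3, a_7 = floor((6 + 4)/3) = 3.
  m_8 = 3*3 - 4 = 5, d_8 = (43 - 5^2)/3 = 18/3 = 6, a_8 = floor((6 + 5)/6) = 1.
  m_9 = 6*1 - 5 = 1, d_9 = (43 - 1^2)/6 = 42/6 = 7, a_9 = floor((6 + 1)/7) = 1.
  m_10 = 7*1 - 1 = 6, d_10 = (43 - 6^2)/7 = 7/7 = 1, a_10 = floor((6 + 6)/1) = 12.
  m_11 = 1*12 - 6 = 6, d_11 = (43 - 6^2)/1 = 7/1 = 7: (m_11, d_11) = (m_1, d_1) = (6, 7), so from here the quotients repeat a_1, ..., a_10; the period length is 10.
Hence the expansion of sqrt(43) is a_0 = 6 followed by the repeating block 1, 1, 3, 1, 5, 1, 3, 1, 1, 12 (period 10).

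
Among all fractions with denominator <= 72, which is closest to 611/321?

Expand x = 611/321 as a continued fraction with the Euclidean algorithm:
  611 = 1*321 + 290, so a_0 = 1.
  321 = 1*290 + 31, so a_1 = 1.
  290 = 9*31 + 11, so a_2 = 9.
  31 = 2*11 + 9, so a_3 = 2.
  11 = 1*9 + 2, so a_4 = 1.
  9 = 4*2 + 1, so a_5 = 4.
  2 = 2*1 + 0, so a_6 = 2.
so x = [1; 1, 9, 2, 1, 4, 2].
Convergents (p_i = a_i*p_{i-1} + p_{i-2}, q_i = a_i*q_{i-1} + q_{i-2} with p_{-2}=0, p_{-1}=1, q_{-2}=1, q_{-1}=0), until the denominator exceeds 72:
  i=0: a_0=1, p_0 = 1*1 + 0 = 1, q_0 = 1*0 + 1 = 1.
  i=1: a_1=1, p_1 = 1*1 + 1 = 2, q_1 = 1*1 + 0 = 1.
  i=2: a_2=9, p_2 = 9*2 + 1 = 19, q_2 = 9*1 + 1 = 10.
  i=3: a_3=2, p_3 = 2*19 + 2 = 40, q_3 = 2*10 + 1 = 21.
  i=4: a_4=1, p_4 = 1*40 + 19 = 59, q_4 = 1*21 + 10 = 31.
  i=5: a_5=4, p_5 = 4*59 + 40 = 276, q_5 = 4*31 + 21 = 145.
q_5 = 145 > 72, so the last convergent with denominator <= 72 is p_4/q_4 = 59/31.
The closest fraction with denominator <= 72 is either p_4/q_4 or the intermediate fraction (k*p_4 + p_3)/(k*q_4 + q_3) with the largest k >= 1 whose denominator stays <= 72; these approach x as k grows, and every other convergent or intermediate fraction in range is farther away.
Largest k: floor((72 - q_3)/q_4) = floor((72 - 21)/31) = 1.
That gives (1*59 + 40)/(1*31 + 21) = 99/52.
Compare the errors: |x - 59/31| = |611*31 - 59*321|/(321*31) = 2/9951, and |x - 99/52| = |611*52 - 99*321|/(321*52) = 7/16692.
Cross-multiplying, 2*16692 = 33384 < 69657 = 7*9951, so 2/9951 is smaller: the convergent 59/31 is closer to x than 99/52.

59/31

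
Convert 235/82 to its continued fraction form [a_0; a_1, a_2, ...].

Run the Euclidean algorithm on 235 and 82; the successive quotients are the partial quotients a_0, a_1, ... (each step inverts the fractional part left over by the previous one):
  235 = 2*82 + 71, so a_0 = 2.
  82 = 1*71 + 11, so a_1 = 1.
  71 = 6*11 + 5, so a_2 = 6.
  11 = 2*5 + 1, so a_3 = 2.
  5 = 5*1 + 0, so a_4 = 5.
The remainder reaches 0 after 5 divisions, so the expansion has 5 partial quotients, read off in order.

[2; 1, 6, 2, 5]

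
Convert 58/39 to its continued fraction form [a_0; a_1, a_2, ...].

[1; 2, 19]

Run the Euclidean algorithm on 58 and 39; the successive quotients are the partial quotients a_0, a_1, ... (each step inverts the fractional part left over by the previous one):
  58 = 1*39 + 19, so a_0 = 1.
  39 = 2*19 + 1, so a_1 = 2.
  19 = 19*1 + 0, so a_2 = 19.
The remainder reaches 0 after 3 divisions, so the expansion has 3 partial quotients, read off in order.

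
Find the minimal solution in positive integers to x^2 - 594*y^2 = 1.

(x, y) = (1098305, 45064)

First expand sqrt(594) as a continued fraction. With x_i = (sqrt(594) + m_i)/d_i and (m_0, d_0) = (0, 1): a_0 = floor(sqrt(594)) = 24, since 24^2 = 576 <= 594 < 625 = 25^2.
Iterate m_{i+1} = d_i*a_i - m_i, d_{i+1} = (594 - m_{i+1}^2)/d_i, a_{i+1} = floor((a_0 + m_{i+1})/d_{i+1}):
  m_1 = 1*24 - 0 = 24, d_1 = (594 - 24^2)/1 = 18/1 = 18, a_1 = floor((24 + 24)/18) = 2.
  m_2 = 18*2 - 24 = 12, d_2 = (594 - 12^2)/18 = 450/18 = 25, a_2 = floor((24 + 12)/25) = 1.
  m_3 = 25*1 - 12 = 13, d_3 = (594 - 13^2)/25 = 425/25 = 17, a_3 = floor((24 + 13)/17) = 2.
  m_4 = 17*2 - 13 = 21, d_4 = (594 - 21^2)/17 = 153/17 = 9, a_4 = floor((24 + 21)/9) = 5.
  m_5 = 9*5 - 21 = 24, d_5 = (594 - 24^2)/9 = 18/9 = 2, a_5 = floor((24 + 24)/2) = 24.
  m_6 = 2*24 - 24 = 24, d_6 = (594 - 24^2)/2 = 18/2 = 9, a_6 = floor((24 + 24)/9) = 5.
  m_7 = 9*5 - 24 = 21, d_7 = (594 - 21^2)/9 = 153/9 = 17, a_7 = floor((24 + 21)/17) = 2.
  m_8 = 17*2 - 21 = 13, d_8 = (594 - 13^2)/17 = 425/17 = 25, a_8 = floor((24 + 13)/25) = 1.
  m_9 = 25*1 - 13 = 12, d_9 = (594 - 12^2)/25 = 450/25 = 18, a_9 = floor((24 + 12)/18) = 2.
  m_10 = 18*2 - 12 = 24, d_10 = (594 - 24^2)/18 = 18/18 = 1, a_10 = floor((24 + 24)/1) = 48.
  m_11 = 1*48 - 24 = 24, d_11 = (594 - 24^2)/1 = 18/1 = 18: (m_11, d_11) = (m_1, d_1) = (24, 18), so from here the quotients repeat a_1, ..., a_10; the period length is 10.
So sqrt(594) = [24; (2, 1, 2, 5, 24, 5, 2, 1, 2, 48)] with period length k = 10.
k is even, so the fundamental solution of x^2 - 594y^2 = 1 is (p_{k-1}, q_{k-1}) = (p_9, q_9); compute convergents through index 9.
Convergents (p_i = a_i*p_{i-1} + p_{i-2}, q_i = a_i*q_{i-1} + q_{i-2} with p_{-2}=0, p_{-1}=1, q_{-2}=1, q_{-1}=0):
  i=0: a_0=24, p_0 = 24*1 + 0 = 24, q_0 = 24*0 + 1 = 1.
  i=1: a_1=2, p_1 = 2*24 + 1 = 49, q_1 = 2*1 + 0 = 2.
  i=2: a_2=1, p_2 = 1*49 + 24 = 73, q_2 = 1*2 + 1 = 3.
  i=3: a_3=2, p_3 = 2*73 + 49 = 195, q_3 = 2*3 + 2 = 8.
  i=4: a_4=5, p_4 = 5*195 + 73 = 1048, q_4 = 5*8 + 3 = 43.
  i=5: a_5=24, p_5 = 24*1048 + 195 = 25347, q_5 = 24*43 + 8 = 1040.
  i=6: a_6=5, p_6 = 5*25347 + 1048 = 127783, q_6 = 5*1040 + 43 = 5243.
  i=7: a_7=2, p_7 = 2*127783 + 25347 = 280913, q_7 = 2*5243 + 1040 = 11526.
  i=8: a_8=1, p_8 = 1*280913 + 127783 = 408696, q_8 = 1*11526 + 5243 = 16769.
  i=9: a_9=2, p_9 = 2*408696 + 280913 = 1098305, q_9 = 2*16769 + 11526 = 45064.
Check: 1098305^2 - 594*45064^2 = 1206273873025 - 1206273873024 = 1, so (x, y) = (1098305, 45064) solves the equation, and by the theorem it is the least positive solution.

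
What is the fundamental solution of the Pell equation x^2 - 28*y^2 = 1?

(x, y) = (127, 24)

First expand sqrt(28) as a continued fraction. With x_i = (sqrt(28) + m_i)/d_i and (m_0, d_0) = (0, 1): a_0 = floor(sqrt(28)) = 5, since 5^2 = 25 <= 28 < 36 = 6^2.
Iterate m_{i+1} = d_i*a_i - m_i, d_{i+1} = (28 - m_{i+1}^2)/d_i, a_{i+1} = floor((a_0 + m_{i+1})/d_{i+1}):
  m_1 = 1*5 - 0 = 5, d_1 = (28 - 5^2)/1 = 3/1 = 3, a_1 = floor((5 + 5)/3) = 3.
  m_2 = 3*3 - 5 = 4, d_2 = (28 - 4^2)/3 = 12/3 = 4, a_2 = floor((5 + 4)/4) = 2.
  m_3 = 4*2 - 4 = 4, d_3 = (28 - 4^2)/4 = 12/4 = 3, a_3 = floor((5 + 4)/3) = 3.
  m_4 = 3*3 - 4 = 5, d_4 = (28 - 5^2)/3 = 3/3 = 1, a_4 = floor((5 + 5)/1) = 10.
  m_5 = 1*10 - 5 = 5, d_5 = (28 - 5^2)/1 = 3/1 = 3: (m_5, d_5) = (m_1, d_1) = (5, 3), so from here the quotients repeat a_1, ..., a_4; the period length is 4.
So sqrt(28) = [5; (3, 2, 3, 10)] with period length k = 4.
k is even, so the fundamental solution of x^2 - 28y^2 = 1 is (p_{k-1}, q_{k-1}) = (p_3, q_3); compute convergents through index 3.
Convergents (p_i = a_i*p_{i-1} + p_{i-2}, q_i = a_i*q_{i-1} + q_{i-2} with p_{-2}=0, p_{-1}=1, q_{-2}=1, q_{-1}=0):
  i=0: a_0=5, p_0 = 5*1 + 0 = 5, q_0 = 5*0 + 1 = 1.
  i=1: a_1=3, p_1 = 3*5 + 1 = 16, q_1 = 3*1 + 0 = 3.
  i=2: a_2=2, p_2 = 2*16 + 5 = 37, q_2 = 2*3 + 1 = 7.
  i=3: a_3=3, p_3 = 3*37 + 16 = 127, q_3 = 3*7 + 3 = 24.
Check: 127^2 - 28*24^2 = 16129 - 16128 = 1, so (x, y) = (127, 24) solves the equation, and by the theorem it is the least positive solution.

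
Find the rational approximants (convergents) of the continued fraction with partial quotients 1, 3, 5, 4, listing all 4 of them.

Using the convergent recurrence p_i = a_i*p_{i-1} + p_{i-2}, q_i = a_i*q_{i-1} + q_{i-2} with p_{-2}=0, p_{-1}=1, q_{-2}=1, q_{-1}=0:
  i=0: a_0=1, p_0 = 1*1 + 0 = 1, q_0 = 1*0 + 1 = 1.
  i=1: a_1=3, p_1 = 3*1 + 1 = 4, q_1 = 3*1 + 0 = 3.
  i=2: a_2=5, p_2 = 5*4 + 1 = 21, q_2 = 5*3 + 1 = 16.
  i=3: a_3=4, p_3 = 4*21 + 4 = 88, q_3 = 4*16 + 3 = 67.

1/1, 4/3, 21/16, 88/67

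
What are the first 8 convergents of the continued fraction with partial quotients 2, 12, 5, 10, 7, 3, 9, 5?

2/1, 25/12, 127/61, 1295/622, 9192/4415, 28871/13867, 269031/129218, 1374026/659957

Using the convergent recurrence p_i = a_i*p_{i-1} + p_{i-2}, q_i = a_i*q_{i-1} + q_{i-2} with p_{-2}=0, p_{-1}=1, q_{-2}=1, q_{-1}=0:
  i=0: a_0=2, p_0 = 2*1 + 0 = 2, q_0 = 2*0 + 1 = 1.
  i=1: a_1=12, p_1 = 12*2 + 1 = 25, q_1 = 12*1 + 0 = 12.
  i=2: a_2=5, p_2 = 5*25 + 2 = 127, q_2 = 5*12 + 1 = 61.
  i=3: a_3=10, p_3 = 10*127 + 25 = 1295, q_3 = 10*61 + 12 = 622.
  i=4: a_4=7, p_4 = 7*1295 + 127 = 9192, q_4 = 7*622 + 61 = 4415.
  i=5: a_5=3, p_5 = 3*9192 + 1295 = 28871, q_5 = 3*4415 + 622 = 13867.
  i=6: a_6=9, p_6 = 9*28871 + 9192 = 269031, q_6 = 9*13867 + 4415 = 129218.
  i=7: a_7=5, p_7 = 5*269031 + 28871 = 1374026, q_7 = 5*129218 + 13867 = 659957.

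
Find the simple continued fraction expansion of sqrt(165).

[12; (1, 5, 2, 5, 1, 24)]

Write x_i = (sqrt(165) + m_i)/d_i with (m_0, d_0) = (0, 1). a_0 = floor(sqrt(165)) = 12, since 12^2 = 144 <= 165 < 169 = 13^2.
Iterate m_{i+1} = d_i*a_i - m_i, d_{i+1} = (165 - m_{i+1}^2)/d_i, a_{i+1} = floor((a_0 + m_{i+1})/d_{i+1}):
  m_1 = 1*12 - 0 = 12, d_1 = (165 - 12^2)/1 = 21/1 = 21, a_1 = floor((12 + 12)/21) = 1.
  m_2 = 21*1 - 12 = 9, d_2 = (165 - 9^2)/21 = 84/21 = 4, a_2 = floor((12 + 9)/4) = 5.
  m_3 = 4*5 - 9 = 11, d_3 = (165 - 11^2)/4 = 44/4 = 11, a_3 = floor((12 + 11)/11) = 2.
  m_4 = 11*2 - 11 = 11, d_4 = (165 - 11^2)/11 = 44/11 = 4, a_4 = floor((12 + 11)/4) = 5.
  m_5 = 4*5 - 11 = 9, d_5 = (165 - 9^2)/4 = 84/4 = 21, a_5 = floor((12 + 9)/21) = 1.
  m_6 = 21*1 - 9 = 12, d_6 = (165 - 12^2)/21 = 21/21 = 1, a_6 = floor((12 + 12)/1) = 24.
  m_7 = 1*24 - 12 = 12, d_7 = (165 - 12^2)/1 = 21/1 = 21: (m_7, d_7) = (m_1, d_1) = (12, 21), so from here the quotients repeat a_1, ..., a_6; the period length is 6.
Hence the expansion of sqrt(165) is a_0 = 12 followed by the repeating block 1, 5, 2, 5, 1, 24 (period 6).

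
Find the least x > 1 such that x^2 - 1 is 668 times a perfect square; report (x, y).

(x, y) = (56447, 2184)

First expand sqrt(668) as a continued fraction. With x_i = (sqrt(668) + m_i)/d_i and (m_0, d_0) = (0, 1): a_0 = floor(sqrt(668)) = 25, since 25^2 = 625 <= 668 < 676 = 26^2.
Iterate m_{i+1} = d_i*a_i - m_i, d_{i+1} = (668 - m_{i+1}^2)/d_i, a_{i+1} = floor((a_0 + m_{i+1})/d_{i+1}):
  m_1 = 1*25 - 0 = 25, d_1 = (668 - 25^2)/1 = 43/1 = 43, a_1 = floor((25 + 25)/43) = 1.
  m_2 = 43*1 - 25 = 18, d_2 = (668 - 18^2)/43 = 344/43 = 8, a_2 = floor((25 + 18)/8) = 5.
  m_3 = 8*5 - 18 = 22, d_3 = (668 - 22^2)/8 = 184/8 = 23, a_3 = floor((25 + 22)/23) = 2.
  m_4 = 23*2 - 22 = 24, d_4 = (668 - 24^2)/23 = 92/23 = 4, a_4 = floor((25 + 24)/4) = 12.
  m_5 = 4*12 - 24 = 24, d_5 = (668 - 24^2)/4 = 92/4 = 23, a_5 = floor((25 + 24)/23) = 2.
  m_6 = 23*2 - 24 = 22, d_6 = (668 - 22^2)/23 = 184/23 = 8, a_6 = floor((25 + 22)/8) = 5.
  m_7 = 8*5 - 22 = 18, d_7 = (668 - 18^2)/8 = 344/8 = 43, a_7 = floor((25 + 18)/43) = 1.
  m_8 = 43*1 - 18 = 25, d_8 = (668 - 25^2)/43 = 43/43 = 1, a_8 = floor((25 + 25)/1) = 50.
  m_9 = 1*50 - 25 = 25, d_9 = (668 - 25^2)/1 = 43/1 = 43: (m_9, d_9) = (m_1, d_1) = (25, 43), so from here the quotients repeat a_1, ..., a_8; the period length is 8.
So sqrt(668) = [25; (1, 5, 2, 12, 2, 5, 1, 50)] with period length k = 8.
k is even, so the fundamental solution of x^2 - 668y^2 = 1 is (p_{k-1}, q_{k-1}) = (p_7, q_7); compute convergents through index 7.
Convergents (p_i = a_i*p_{i-1} + p_{i-2}, q_i = a_i*q_{i-1} + q_{i-2} with p_{-2}=0, p_{-1}=1, q_{-2}=1, q_{-1}=0):
  i=0: a_0=25, p_0 = 25*1 + 0 = 25, q_0 = 25*0 + 1 = 1.
  i=1: a_1=1, p_1 = 1*25 + 1 = 26, q_1 = 1*1 + 0 = 1.
  i=2: a_2=5, p_2 = 5*26 + 25 = 155, q_2 = 5*1 + 1 = 6.
  i=3: a_3=2, p_3 = 2*155 + 26 = 336, q_3 = 2*6 + 1 = 13.
  i=4: a_4=12, p_4 = 12*336 + 155 = 4187, q_4 = 12*13 + 6 = 162.
  i=5: a_5=2, p_5 = 2*4187 + 336 = 8710, q_5 = 2*162 + 13 = 337.
  i=6: a_6=5, p_6 = 5*8710 + 4187 = 47737, q_6 = 5*337 + 162 = 1847.
  i=7: a_7=1, p_7 = 1*47737 + 8710 = 56447, q_7 = 1*1847 + 337 = 2184.
Check: 56447^2 - 668*2184^2 = 3186263809 - 3186263808 = 1, so (x, y) = (56447, 2184) solves the equation, and by the theorem it is the least positive solution.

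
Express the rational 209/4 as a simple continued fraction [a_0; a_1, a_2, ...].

[52; 4]

Run the Euclidean algorithm on 209 and 4; the successive quotients are the partial quotients a_0, a_1, ... (each step inverts the fractional part left over by the previous one):
  209 = 52*4 + 1, so a_0 = 52.
  4 = 4*1 + 0, so a_1 = 4.
The remainder reaches 0 after 2 divisions, so the expansion has 2 partial quotients, read off in order.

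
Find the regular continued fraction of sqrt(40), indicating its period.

Write x_i = (sqrt(40) + m_i)/d_i with (m_0, d_0) = (0, 1). a_0 = floor(sqrt(40)) = 6, since 6^2 = 36 <= 40 < 49 = 7^2.
Iterate m_{i+1} = d_i*a_i - m_i, d_{i+1} = (40 - m_{i+1}^2)/d_i, a_{i+1} = floor((a_0 + m_{i+1})/d_{i+1}):
  m_1 = 1*6 - 0 = 6, d_1 = (40 - 6^2)/1 = 4/1 = 4, a_1 = floor((6 + 6)/4) = 3.
  m_2 = 4*3 - 6 = 6, d_2 = (40 - 6^2)/4 = 4/4 = 1, a_2 = floor((6 + 6)/1) = 12.
  m_3 = 1*12 - 6 = 6, d_3 = (40 - 6^2)/1 = 4/1 = 4: (m_3, d_3) = (m_1, d_1) = (6, 4), so from here the quotients repeat a_1, a_2; the period length is 2.
Hence the expansion of sqrt(40) is a_0 = 6 followed by the repeating block 3, 12 (period 2).

[6; (3, 12)]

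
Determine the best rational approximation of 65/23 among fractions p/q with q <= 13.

Expand x = 65/23 as a continued fraction with the Euclidean algorithm:
  65 = 2*23 + 19, so a_0 = 2.
  23 = 1*19 + 4, so a_1 = 1.
  19 = 4*4 + 3, so a_2 = 4.
  4 = 1*3 + 1, so a_3 = 1.
  3 = 3*1 + 0, so a_4 = 3.
so x = [2; 1, 4, 1, 3].
Convergents (p_i = a_i*p_{i-1} + p_{i-2}, q_i = a_i*q_{i-1} + q_{i-2} with p_{-2}=0, p_{-1}=1, q_{-2}=1, q_{-1}=0), until the denominator exceeds 13:
  i=0: a_0=2, p_0 = 2*1 + 0 = 2, q_0 = 2*0 + 1 = 1.
  i=1: a_1=1, p_1 = 1*2 + 1 = 3, q_1 = 1*1 + 0 = 1.
  i=2: a_2=4, p_2 = 4*3 + 2 = 14, q_2 = 4*1 + 1 = 5.
  i=3: a_3=1, p_3 = 1*14 + 3 = 17, q_3 = 1*5 + 1 = 6.
  i=4: a_4=3, p_4 = 3*17 + 14 = 65, q_4 = 3*6 + 5 = 23.
q_4 = 23 > 13, so the last convergent with denominator <= 13 is p_3/q_3 = 17/6.
The closest fraction with denominator <= 13 is either p_3/q_3 or the intermediate fraction (k*p_3 + p_2)/(k*q_3 + q_2) with the largest k >= 1 whose denominator stays <= 13; these approach x as k grows, and every other convergent or intermediate fraction in range is farther away.
Largest k: floor((13 - q_2)/q_3) = floor((13 - 5)/6) = 1.
That gives (1*17 + 14)/(1*6 + 5) = 31/11.
Compare the errors: |x - 17/6| = |65*6 - 17*23|/(23*6) = 1/138, and |x - 31/11| = |65*11 - 31*23|/(23*11) = 2/253.
Cross-multiplying, 1*253 = 253 < 276 = 2*138, so 1/138 is smaller: the convergent 17/6 is closer to x than 31/11.

17/6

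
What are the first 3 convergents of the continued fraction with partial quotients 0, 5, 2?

Using the convergent recurrence p_i = a_i*p_{i-1} + p_{i-2}, q_i = a_i*q_{i-1} + q_{i-2} with p_{-2}=0, p_{-1}=1, q_{-2}=1, q_{-1}=0:
  i=0: a_0=0, p_0 = 0*1 + 0 = 0, q_0 = 0*0 + 1 = 1.
  i=1: a_1=5, p_1 = 5*0 + 1 = 1, q_1 = 5*1 + 0 = 5.
  i=2: a_2=2, p_2 = 2*1 + 0 = 2, q_2 = 2*5 + 1 = 11.

0/1, 1/5, 2/11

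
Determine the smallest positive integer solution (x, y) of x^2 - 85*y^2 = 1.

First expand sqrt(85) as a continued fraction. With x_i = (sqrt(85) + m_i)/d_i and (m_0, d_0) = (0, 1): a_0 = floor(sqrt(85)) = 9, since 9^2 = 81 <= 85 < 100 = 10^2.
Iterate m_{i+1} = d_i*a_i - m_i, d_{i+1} = (85 - m_{i+1}^2)/d_i, a_{i+1} = floor((a_0 + m_{i+1})/d_{i+1}):
  m_1 = 1*9 - 0 = 9, d_1 = (85 - 9^2)/1 = 4/1 = 4, a_1 = floor((9 + 9)/4) = 4.
  m_2 = 4*4 - 9 = 7, d_2 = (85 - 7^2)/4 = 36/4 = 9, a_2 = floor((9 + 7)/9) = 1.
  m_3 = 9*1 - 7 = 2, d_3 = (85 - 2^2)/9 = 81/9 = 9, a_3 = floor((9 + 2)/9) = 1.
  m_4 = 9*1 - 2 = 7, d_4 = (85 - 7^2)/9 = 36/9 = 4, a_4 = floor((9 + 7)/4) = 4.
  m_5 = 4*4 - 7 = 9, d_5 = (85 - 9^2)/4 = 4/4 = 1, a_5 = floor((9 + 9)/1) = 18.
  m_6 = 1*18 - 9 = 9, d_6 = (85 - 9^2)/1 = 4/1 = 4: (m_6, d_6) = (m_1, d_1) = (9, 4), so from here the quotients repeat a_1, ..., a_5; the period length is 5.
So sqrt(85) = [9; (4, 1, 1, 4, 18)] with period length k = 5.
k is odd, so (p_{k-1}, q_{k-1}) only solves x^2 - 85y^2 = -1 and the fundamental solution of x^2 - 85y^2 = 1 is (p_{2k-1}, q_{2k-1}) = (p_9, q_9); compute convergents through index 9, running through the period twice.
Convergents (p_i = a_i*p_{i-1} + p_{i-2}, q_i = a_i*q_{i-1} + q_{i-2} with p_{-2}=0, p_{-1}=1, q_{-2}=1, q_{-1}=0):
  i=0: a_0=9, p_0 = 9*1 + 0 = 9, q_0 = 9*0 + 1 = 1.
  i=1: a_1=4, p_1 = 4*9 + 1 = 37, q_1 = 4*1 + 0 = 4.
  i=2: a_2=1, p_2 = 1*37 + 9 = 46, q_2 = 1*4 + 1 = 5.
  i=3: a_3=1, p_3 = 1*46 + 37 = 83, q_3 = 1*5 + 4 = 9.
  i=4: a_4=4, p_4 = 4*83 + 46 = 378, q_4 = 4*9 + 5 = 41.
  i=5: a_5=18, p_5 = 18*378 + 83 = 6887, q_5 = 18*41 + 9 = 747.
  i=6: a_6=4, p_6 = 4*6887 + 378 = 27926, q_6 = 4*747 + 41 = 3029.
  i=7: a_7=1, p_7 = 1*27926 + 6887 = 34813, q_7 = 1*3029 + 747 = 3776.
  i=8: a_8=1, p_8 = 1*34813 + 27926 = 62739, q_8 = 1*3776 + 3029 = 6805.
  i=9: a_9=4, p_9 = 4*62739 + 34813 = 285769, q_9 = 4*6805 + 3776 = 30996.
Indeed p_4^2 - 85*q_4^2 = 142884 - 142885 = -1, not +1.
Check: 285769^2 - 85*30996^2 = 81663921361 - 81663921360 = 1, so (x, y) = (285769, 30996) solves the equation, and by the theorem it is the least positive solution.

(x, y) = (285769, 30996)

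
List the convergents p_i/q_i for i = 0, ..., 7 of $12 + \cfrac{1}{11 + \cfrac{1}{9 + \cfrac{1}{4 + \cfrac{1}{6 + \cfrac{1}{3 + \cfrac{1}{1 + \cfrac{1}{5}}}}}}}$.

12/1, 133/11, 1209/100, 4969/411, 31023/2566, 98038/8109, 129061/10675, 743343/61484

Using the convergent recurrence p_i = a_i*p_{i-1} + p_{i-2}, q_i = a_i*q_{i-1} + q_{i-2} with p_{-2}=0, p_{-1}=1, q_{-2}=1, q_{-1}=0:
  i=0: a_0=12, p_0 = 12*1 + 0 = 12, q_0 = 12*0 + 1 = 1.
  i=1: a_1=11, p_1 = 11*12 + 1 = 133, q_1 = 11*1 + 0 = 11.
  i=2: a_2=9, p_2 = 9*133 + 12 = 1209, q_2 = 9*11 + 1 = 100.
  i=3: a_3=4, p_3 = 4*1209 + 133 = 4969, q_3 = 4*100 + 11 = 411.
  i=4: a_4=6, p_4 = 6*4969 + 1209 = 31023, q_4 = 6*411 + 100 = 2566.
  i=5: a_5=3, p_5 = 3*31023 + 4969 = 98038, q_5 = 3*2566 + 411 = 8109.
  i=6: a_6=1, p_6 = 1*98038 + 31023 = 129061, q_6 = 1*8109 + 2566 = 10675.
  i=7: a_7=5, p_7 = 5*129061 + 98038 = 743343, q_7 = 5*10675 + 8109 = 61484.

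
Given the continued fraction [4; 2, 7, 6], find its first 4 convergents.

4/1, 9/2, 67/15, 411/92

Using the convergent recurrence p_i = a_i*p_{i-1} + p_{i-2}, q_i = a_i*q_{i-1} + q_{i-2} with p_{-2}=0, p_{-1}=1, q_{-2}=1, q_{-1}=0:
  i=0: a_0=4, p_0 = 4*1 + 0 = 4, q_0 = 4*0 + 1 = 1.
  i=1: a_1=2, p_1 = 2*4 + 1 = 9, q_1 = 2*1 + 0 = 2.
  i=2: a_2=7, p_2 = 7*9 + 4 = 67, q_2 = 7*2 + 1 = 15.
  i=3: a_3=6, p_3 = 6*67 + 9 = 411, q_3 = 6*15 + 2 = 92.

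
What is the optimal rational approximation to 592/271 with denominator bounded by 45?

83/38

Expand x = 592/271 as a continued fraction with the Euclidean algorithm:
  592 = 2*271 + 50, so a_0 = 2.
  271 = 5*50 + 21, so a_1 = 5.
  50 = 2*21 + 8, so a_2 = 2.
  21 = 2*8 + 5, so a_3 = 2.
  8 = 1*5 + 3, so a_4 = 1.
  5 = 1*3 + 2, so a_5 = 1.
  3 = 1*2 + 1, so a_6 = 1.
  2 = 2*1 + 0, so a_7 = 2.
so x = [2; 5, 2, 2, 1, 1, 1, 2].
Convergents (p_i = a_i*p_{i-1} + p_{i-2}, q_i = a_i*q_{i-1} + q_{i-2} with p_{-2}=0, p_{-1}=1, q_{-2}=1, q_{-1}=0), until the denominator exceeds 45:
  i=0: a_0=2, p_0 = 2*1 + 0 = 2, q_0 = 2*0 + 1 = 1.
  i=1: a_1=5, p_1 = 5*2 + 1 = 11, q_1 = 5*1 + 0 = 5.
  i=2: a_2=2, p_2 = 2*11 + 2 = 24, q_2 = 2*5 + 1 = 11.
  i=3: a_3=2, p_3 = 2*24 + 11 = 59, q_3 = 2*11 + 5 = 27.
  i=4: a_4=1, p_4 = 1*59 + 24 = 83, q_4 = 1*27 + 11 = 38.
  i=5: a_5=1, p_5 = 1*83 + 59 = 142, q_5 = 1*38 + 27 = 65.
q_5 = 65 > 45, so the last convergent with denominator <= 45 is p_4/q_4 = 83/38.
The closest fraction with denominator <= 45 is either p_4/q_4 or the intermediate fraction (k*p_4 + p_3)/(k*q_4 + q_3) with the largest k >= 1 whose denominator stays <= 45; these approach x as k grows, and every other convergent or intermediate fraction in range is farther away.
Largest k: floor((45 - q_3)/q_4) = floor((45 - 27)/38) = 0.
Since k = 0, no intermediate fraction beyond p_4/q_4 has denominator <= 45, so the convergent 83/38 is the closest (its error is |592*38 - 83*271|/(271*38) = 3/10298).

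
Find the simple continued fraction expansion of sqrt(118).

[10; (1, 6, 3, 2, 10, 2, 3, 6, 1, 20)]

Write x_i = (sqrt(118) + m_i)/d_i with (m_0, d_0) = (0, 1). a_0 = floor(sqrt(118)) = 10, since 10^2 = 100 <= 118 < 121 = 11^2.
Iterate m_{i+1} = d_i*a_i - m_i, d_{i+1} = (118 - m_{i+1}^2)/d_i, a_{i+1} = floor((a_0 + m_{i+1})/d_{i+1}):
  m_1 = 1*10 - 0 = 10, d_1 = (118 - 10^2)/1 = 18/1 = 18, a_1 = floor((10 + 10)/18) = 1.
  m_2 = 18*1 - 10 = 8, d_2 = (118 - 8^2)/18 = 54/18 = 3, a_2 = floor((10 + 8)/3) = 6.
  m_3 = 3*6 - 8 = 10, d_3 = (118 - 10^2)/3 = 18/3 = 6, a_3 = floor((10 + 10)/6) = 3.
  m_4 = 6*3 - 10 = 8, d_4 = (118 - 8^2)/6 = 54/6 = 9, a_4 = floor((10 + 8)/9) = 2.
  m_5 = 9*2 - 8 = 10, d_5 = (118 - 10^2)/9 = 18/9 = 2, a_5 = floor((10 + 10)/2) = 10.
  m_6 = 2*10 - 10 = 10, d_6 = (118 - 10^2)/2 = 18/2 = 9, a_6 = floor((10 + 10)/9) = 2.
  m_7 = 9*2 - 10 = 8, d_7 = (118 - 8^2)/9 = 54/9 = 6, a_7 = floor((10 + 8)/6) = 3.
  m_8 = 6*3 - 8 = 10, d_8 = (118 - 10^2)/6 = 18/6 = 3, a_8 = floor((10 + 10)/3) = 6.
  m_9 = 3*6 - 10 = 8, d_9 = (118 - 8^2)/3 = 54/3 = 18, a_9 = floor((10 + 8)/18) = 1.
  m_10 = 18*1 - 8 = 10, d_10 = (118 - 10^2)/18 = 18/18 = 1, a_10 = floor((10 + 10)/1) = 20.
  m_11 = 1*20 - 10 = 10, d_11 = (118 - 10^2)/1 = 18/1 = 18: (m_11, d_11) = (m_1, d_1) = (10, 18), so from here the quotients repeat a_1, ..., a_10; the period length is 10.
Hence the expansion of sqrt(118) is a_0 = 10 followed by the repeating block 1, 6, 3, 2, 10, 2, 3, 6, 1, 20 (period 10).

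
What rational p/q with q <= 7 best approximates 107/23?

14/3

Expand x = 107/23 as a continued fraction with the Euclidean algorithm:
  107 = 4*23 + 15, so a_0 = 4.
  23 = 1*15 + 8, so a_1 = 1.
  15 = 1*8 + 7, so a_2 = 1.
  8 = 1*7 + 1, so a_3 = 1.
  7 = 7*1 + 0, so a_4 = 7.
so x = [4; 1, 1, 1, 7].
Convergents (p_i = a_i*p_{i-1} + p_{i-2}, q_i = a_i*q_{i-1} + q_{i-2} with p_{-2}=0, p_{-1}=1, q_{-2}=1, q_{-1}=0), until the denominator exceeds 7:
  i=0: a_0=4, p_0 = 4*1 + 0 = 4, q_0 = 4*0 + 1 = 1.
  i=1: a_1=1, p_1 = 1*4 + 1 = 5, q_1 = 1*1 + 0 = 1.
  i=2: a_2=1, p_2 = 1*5 + 4 = 9, q_2 = 1*1 + 1 = 2.
  i=3: a_3=1, p_3 = 1*9 + 5 = 14, q_3 = 1*2 + 1 = 3.
  i=4: a_4=7, p_4 = 7*14 + 9 = 107, q_4 = 7*3 + 2 = 23.
q_4 = 23 > 7, so the last convergent with denominator <= 7 is p_3/q_3 = 14/3.
The closest fraction with denominator <= 7 is either p_3/q_3 or the intermediate fraction (k*p_3 + p_2)/(k*q_3 + q_2) with the largest k >= 1 whose denominator stays <= 7; these approach x as k grows, and every other convergent or intermediate fraction in range is farther away.
Largest k: floor((7 - q_2)/q_3) = floor((7 - 2)/3) = 1.
That gives (1*14 + 9)/(1*3 + 2) = 23/5.
Compare the errors: |x - 14/3| = |107*3 - 14*23|/(23*3) = 1/69, and |x - 23/5| = |107*5 - 23*23|/(23*5) = 6/115.
Cross-multiplying, 1*115 = 115 < 414 = 6*69, so 1/69 is smaller: the convergent 14/3 is closer to x than 23/5.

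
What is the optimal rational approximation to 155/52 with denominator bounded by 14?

Expand x = 155/52 as a continued fraction with the Euclidean algorithm:
  155 = 2*52 + 51, so a_0 = 2.
  52 = 1*51 + 1, so a_1 = 1.
  51 = 51*1 + 0, so a_2 = 51.
so x = [2; 1, 51].
Convergents (p_i = a_i*p_{i-1} + p_{i-2}, q_i = a_i*q_{i-1} + q_{i-2} with p_{-2}=0, p_{-1}=1, q_{-2}=1, q_{-1}=0), until the denominator exceeds 14:
  i=0: a_0=2, p_0 = 2*1 + 0 = 2, q_0 = 2*0 + 1 = 1.
  i=1: a_1=1, p_1 = 1*2 + 1 = 3, q_1 = 1*1 + 0 = 1.
  i=2: a_2=51, p_2 = 51*3 + 2 = 155, q_2 = 51*1 + 1 = 52.
q_2 = 52 > 14, so the last convergent with denominator <= 14 is p_1/q_1 = 3/1.
The closest fraction with denominator <= 14 is either p_1/q_1 or the intermediate fraction (k*p_1 + p_0)/(k*q_1 + q_0) with the largest k >= 1 whose denominator stays <= 14; these approach x as k grows, and every other convergent or intermediate fraction in range is farther away.
Largest k: floor((14 - q_0)/q_1) = floor((14 - 1)/1) = 13.
That gives (13*3 + 2)/(13*1 + 1) = 41/14.
Compare the errors: |x - 3/1| = |155*1 - 3*52|/(52*1) = 1/52, and |x - 41/14| = |155*14 - 41*52|/(52*14) = 38/728.
Cross-multiplying, 1*728 = 728 < 1976 = 38*52, so 1/52 is smaller: the convergent 3/1 is closer to x than 41/14.

3/1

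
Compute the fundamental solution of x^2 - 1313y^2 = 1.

(x, y) = (758913, 20944)

First expand sqrt(1313) as a continued fraction. With x_i = (sqrt(1313) + m_i)/d_i and (m_0, d_0) = (0, 1): a_0 = floor(sqrt(1313)) = 36, since 36^2 = 1296 <= 1313 < 1369 = 37^2.
Iterate m_{i+1} = d_i*a_i - m_i, d_{i+1} = (1313 - m_{i+1}^2)/d_i, a_{i+1} = floor((a_0 + m_{i+1})/d_{i+1}):
  m_1 = 1*36 - 0 = 36, d_1 = (1313 - 36^2)/1 = 17/1 = 17, a_1 = floor((36 + 36)/17) = 4.
  m_2 = 17*4 - 36 = 32, d_2 = (1313 - 32^2)/17 = 289/17 = 17, a_2 = floor((36 + 32)/17) = 4.
  m_3 = 17*4 - 32 = 36, d_3 = (1313 - 36^2)/17 = 17/17 = 1, a_3 = floor((36 + 36)/1) = 72.
  m_4 = 1*72 - 36 = 36, d_4 = (1313 - 36^2)/1 = 17/1 = 17: (m_4, d_4) = (m_1, d_1) = (36, 17), so from here the quotients repeat a_1, ..., a_3; the period length is 3.
So sqrt(1313) = [36; (4, 4, 72)] with period length k = 3.
k is odd, so (p_{k-1}, q_{k-1}) only solves x^2 - 1313y^2 = -1 and the fundamental solution of x^2 - 1313y^2 = 1 is (p_{2k-1}, q_{2k-1}) = (p_5, q_5); compute convergents through index 5, running through the period twice.
Convergents (p_i = a_i*p_{i-1} + p_{i-2}, q_i = a_i*q_{i-1} + q_{i-2} with p_{-2}=0, p_{-1}=1, q_{-2}=1, q_{-1}=0):
  i=0: a_0=36, p_0 = 36*1 + 0 = 36, q_0 = 36*0 + 1 = 1.
  i=1: a_1=4, p_1 = 4*36 + 1 = 145, q_1 = 4*1 + 0 = 4.
  i=2: a_2=4, p_2 = 4*145 + 36 = 616, q_2 = 4*4 + 1 = 17.
  i=3: a_3=72, p_3 = 72*616 + 145 = 44497, q_3 = 72*17 + 4 = 1228.
  i=4: a_4=4, p_4 = 4*44497 + 616 = 178604, q_4 = 4*1228 + 17 = 4929.
  i=5: a_5=4, p_5 = 4*178604 + 44497 = 758913, q_5 = 4*4929 + 1228 = 20944.
Indeed p_2^2 - 1313*q_2^2 = 379456 - 379457 = -1, not +1.
Check: 758913^2 - 1313*20944^2 = 575948941569 - 575948941568 = 1, so (x, y) = (758913, 20944) solves the equation, and by the theorem it is the least positive solution.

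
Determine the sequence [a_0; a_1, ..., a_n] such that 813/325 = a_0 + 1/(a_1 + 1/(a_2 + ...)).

[2; 1, 1, 162]

Run the Euclidean algorithm on 813 and 325; the successive quotients are the partial quotients a_0, a_1, ... (each step inverts the fractional part left over by the previous one):
  813 = 2*325 + 163, so a_0 = 2.
  325 = 1*163 + 162, so a_1 = 1.
  163 = 1*162 + 1, so a_2 = 1.
  162 = 162*1 + 0, so a_3 = 162.
The remainder reaches 0 after 4 divisions, so the expansion has 4 partial quotients, read off in order.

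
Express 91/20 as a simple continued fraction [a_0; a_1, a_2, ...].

Run the Euclidean algorithm on 91 and 20; the successive quotients are the partial quotients a_0, a_1, ... (each step inverts the fractional part left over by the previous one):
  91 = 4*20 + 11, so a_0 = 4.
  20 = 1*11 + 9, so a_1 = 1.
  11 = 1*9 + 2, so a_2 = 1.
  9 = 4*2 + 1, so a_3 = 4.
  2 = 2*1 + 0, so a_4 = 2.
The remainder reaches 0 after 5 divisions, so the expansion has 5 partial quotients, read off in order.

[4; 1, 1, 4, 2]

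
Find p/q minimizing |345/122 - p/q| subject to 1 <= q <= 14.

17/6

Expand x = 345/122 as a continued fraction with the Euclidean algorithm:
  345 = 2*122 + 101, so a_0 = 2.
  122 = 1*101 + 21, so a_1 = 1.
  101 = 4*21 + 17, so a_2 = 4.
  21 = 1*17 + 4, so a_3 = 1.
  17 = 4*4 + 1, so a_4 = 4.
  4 = 4*1 + 0, so a_5 = 4.
so x = [2; 1, 4, 1, 4, 4].
Convergents (p_i = a_i*p_{i-1} + p_{i-2}, q_i = a_i*q_{i-1} + q_{i-2} with p_{-2}=0, p_{-1}=1, q_{-2}=1, q_{-1}=0), until the denominator exceeds 14:
  i=0: a_0=2, p_0 = 2*1 + 0 = 2, q_0 = 2*0 + 1 = 1.
  i=1: a_1=1, p_1 = 1*2 + 1 = 3, q_1 = 1*1 + 0 = 1.
  i=2: a_2=4, p_2 = 4*3 + 2 = 14, q_2 = 4*1 + 1 = 5.
  i=3: a_3=1, p_3 = 1*14 + 3 = 17, q_3 = 1*5 + 1 = 6.
  i=4: a_4=4, p_4 = 4*17 + 14 = 82, q_4 = 4*6 + 5 = 29.
q_4 = 29 > 14, so the last convergent with denominator <= 14 is p_3/q_3 = 17/6.
The closest fraction with denominator <= 14 is either p_3/q_3 or the intermediate fraction (k*p_3 + p_2)/(k*q_3 + q_2) with the largest k >= 1 whose denominator stays <= 14; these approach x as k grows, and every other convergent or intermediate fraction in range is farther away.
Largest k: floor((14 - q_2)/q_3) = floor((14 - 5)/6) = 1.
That gives (1*17 + 14)/(1*6 + 5) = 31/11.
Compare the errors: |x - 17/6| = |345*6 - 17*122|/(122*6) = 4/732, and |x - 31/11| = |345*11 - 31*122|/(122*11) = 13/1342.
Cross-multiplying, 4*1342 = 5368 < 9516 = 13*732, so 4/732 is smaller: the convergent 17/6 is closer to x than 31/11.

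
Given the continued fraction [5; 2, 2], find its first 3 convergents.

5/1, 11/2, 27/5

Using the convergent recurrence p_i = a_i*p_{i-1} + p_{i-2}, q_i = a_i*q_{i-1} + q_{i-2} with p_{-2}=0, p_{-1}=1, q_{-2}=1, q_{-1}=0:
  i=0: a_0=5, p_0 = 5*1 + 0 = 5, q_0 = 5*0 + 1 = 1.
  i=1: a_1=2, p_1 = 2*5 + 1 = 11, q_1 = 2*1 + 0 = 2.
  i=2: a_2=2, p_2 = 2*11 + 5 = 27, q_2 = 2*2 + 1 = 5.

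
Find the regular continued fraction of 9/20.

[0; 2, 4, 2]

Run the Euclidean algorithm on 9 and 20; the successive quotients are the partial quotients a_0, a_1, ... (each step inverts the fractional part left over by the previous one):
  9 = 0*20 + 9, so a_0 = 0.
  20 = 2*9 + 2, so a_1 = 2.
  9 = 4*2 + 1, so a_2 = 4.
  2 = 2*1 + 0, so a_3 = 2.
The remainder reaches 0 after 4 divisions, so the expansion has 4 partial quotients, read off in order.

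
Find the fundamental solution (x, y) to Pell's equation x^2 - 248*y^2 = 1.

(x, y) = (63, 4)

First expand sqrt(248) as a continued fraction. With x_i = (sqrt(248) + m_i)/d_i and (m_0, d_0) = (0, 1): a_0 = floor(sqrt(248)) = 15, since 15^2 = 225 <= 248 < 256 = 16^2.
Iterate m_{i+1} = d_i*a_i - m_i, d_{i+1} = (248 - m_{i+1}^2)/d_i, a_{i+1} = floor((a_0 + m_{i+1})/d_{i+1}):
  m_1 = 1*15 - 0 = 15, d_1 = (248 - 15^2)/1 = 23/1 = 23, a_1 = floor((15 + 15)/23) = 1.
  m_2 = 23*1 - 15 = 8, d_2 = (248 - 8^2)/23 = 184/23 = 8, a_2 = floor((15 + 8)/8) = 2.
  m_3 = 8*2 - 8 = 8, d_3 = (248 - 8^2)/8 = 184/8 = 23, a_3 = floor((15 + 8)/23) = 1.
  m_4 = 23*1 - 8 = 15, d_4 = (248 - 15^2)/23 = 23/23 = 1, a_4 = floor((15 + 15)/1) = 30.
  m_5 = 1*30 - 15 = 15, d_5 = (248 - 15^2)/1 = 23/1 = 23: (m_5, d_5) = (m_1, d_1) = (15, 23), so from here the quotients repeat a_1, ..., a_4; the period length is 4.
So sqrt(248) = [15; (1, 2, 1, 30)] with period length k = 4.
k is even, so the fundamental solution of x^2 - 248y^2 = 1 is (p_{k-1}, q_{k-1}) = (p_3, q_3); compute convergents through index 3.
Convergents (p_i = a_i*p_{i-1} + p_{i-2}, q_i = a_i*q_{i-1} + q_{i-2} with p_{-2}=0, p_{-1}=1, q_{-2}=1, q_{-1}=0):
  i=0: a_0=15, p_0 = 15*1 + 0 = 15, q_0 = 15*0 + 1 = 1.
  i=1: a_1=1, p_1 = 1*15 + 1 = 16, q_1 = 1*1 + 0 = 1.
  i=2: a_2=2, p_2 = 2*16 + 15 = 47, q_2 = 2*1 + 1 = 3.
  i=3: a_3=1, p_3 = 1*47 + 16 = 63, q_3 = 1*3 + 1 = 4.
Check: 63^2 - 248*4^2 = 3969 - 3968 = 1, so (x, y) = (63, 4) solves the equation, and by the theorem it is the least positive solution.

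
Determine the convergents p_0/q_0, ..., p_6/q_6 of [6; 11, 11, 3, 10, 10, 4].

Using the convergent recurrence p_i = a_i*p_{i-1} + p_{i-2}, q_i = a_i*q_{i-1} + q_{i-2} with p_{-2}=0, p_{-1}=1, q_{-2}=1, q_{-1}=0:
  i=0: a_0=6, p_0 = 6*1 + 0 = 6, q_0 = 6*0 + 1 = 1.
  i=1: a_1=11, p_1 = 11*6 + 1 = 67, q_1 = 11*1 + 0 = 11.
  i=2: a_2=11, p_2 = 11*67 + 6 = 743, q_2 = 11*11 + 1 = 122.
  i=3: a_3=3, p_3 = 3*743 + 67 = 2296, q_3 = 3*122 + 11 = 377.
  i=4: a_4=10, p_4 = 10*2296 + 743 = 23703, q_4 = 10*377 + 122 = 3892.
  i=5: a_5=10, p_5 = 10*23703 + 2296 = 239326, q_5 = 10*3892 + 377 = 39297.
  i=6: a_6=4, p_6 = 4*239326 + 23703 = 981007, q_6 = 4*39297 + 3892 = 161080.

6/1, 67/11, 743/122, 2296/377, 23703/3892, 239326/39297, 981007/161080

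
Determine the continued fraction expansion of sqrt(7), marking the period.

[2; (1, 1, 1, 4)]

Write x_i = (sqrt(7) + m_i)/d_i with (m_0, d_0) = (0, 1). a_0 = floor(sqrt(7)) = 2, since 2^2 = 4 <= 7 < 9 = 3^2.
Iterate m_{i+1} = d_i*a_i - m_i, d_{i+1} = (7 - m_{i+1}^2)/d_i, a_{i+1} = floor((a_0 + m_{i+1})/d_{i+1}):
  m_1 = 1*2 - 0 = 2, d_1 = (7 - 2^2)/1 = 3/1 = 3, a_1 = floor((2 + 2)/3) = 1.
  m_2 = 3*1 - 2 = 1, d_2 = (7 - 1^2)/3 = 6/3 = 2, a_2 = floor((2 + 1)/2) = 1.
  m_3 = 2*1 - 1 = 1, d_3 = (7 - 1^2)/2 = 6/2 = 3, a_3 = floor((2 + 1)/3) = 1.
  m_4 = 3*1 - 1 = 2, d_4 = (7 - 2^2)/3 = 3/3 = 1, a_4 = floor((2 + 2)/1) = 4.
  m_5 = 1*4 - 2 = 2, d_5 = (7 - 2^2)/1 = 3/1 = 3: (m_5, d_5) = (m_1, d_1) = (2, 3), so from here the quotients repeat a_1, ..., a_4; the period length is 4.
Hence the expansion of sqrt(7) is a_0 = 2 followed by the repeating block 1, 1, 1, 4 (period 4).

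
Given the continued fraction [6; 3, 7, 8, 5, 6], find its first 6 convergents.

6/1, 19/3, 139/22, 1131/179, 5794/917, 35895/5681

Using the convergent recurrence p_i = a_i*p_{i-1} + p_{i-2}, q_i = a_i*q_{i-1} + q_{i-2} with p_{-2}=0, p_{-1}=1, q_{-2}=1, q_{-1}=0:
  i=0: a_0=6, p_0 = 6*1 + 0 = 6, q_0 = 6*0 + 1 = 1.
  i=1: a_1=3, p_1 = 3*6 + 1 = 19, q_1 = 3*1 + 0 = 3.
  i=2: a_2=7, p_2 = 7*19 + 6 = 139, q_2 = 7*3 + 1 = 22.
  i=3: a_3=8, p_3 = 8*139 + 19 = 1131, q_3 = 8*22 + 3 = 179.
  i=4: a_4=5, p_4 = 5*1131 + 139 = 5794, q_4 = 5*179 + 22 = 917.
  i=5: a_5=6, p_5 = 6*5794 + 1131 = 35895, q_5 = 6*917 + 179 = 5681.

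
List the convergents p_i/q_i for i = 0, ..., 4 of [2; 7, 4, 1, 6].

Using the convergent recurrence p_i = a_i*p_{i-1} + p_{i-2}, q_i = a_i*q_{i-1} + q_{i-2} with p_{-2}=0, p_{-1}=1, q_{-2}=1, q_{-1}=0:
  i=0: a_0=2, p_0 = 2*1 + 0 = 2, q_0 = 2*0 + 1 = 1.
  i=1: a_1=7, p_1 = 7*2 + 1 = 15, q_1 = 7*1 + 0 = 7.
  i=2: a_2=4, p_2 = 4*15 + 2 = 62, q_2 = 4*7 + 1 = 29.
  i=3: a_3=1, p_3 = 1*62 + 15 = 77, q_3 = 1*29 + 7 = 36.
  i=4: a_4=6, p_4 = 6*77 + 62 = 524, q_4 = 6*36 + 29 = 245.

2/1, 15/7, 62/29, 77/36, 524/245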